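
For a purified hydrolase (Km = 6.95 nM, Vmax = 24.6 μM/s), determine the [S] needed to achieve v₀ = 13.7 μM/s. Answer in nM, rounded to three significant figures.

8.74 nM

Rearranging v = Vmax[S]/(Km+[S]) gives [S] = Km·v/(Vmax − v).
[S] = 6.95 × 13.7 / (24.6 − 13.7) = 95.22/10.90 = 8.74 nM.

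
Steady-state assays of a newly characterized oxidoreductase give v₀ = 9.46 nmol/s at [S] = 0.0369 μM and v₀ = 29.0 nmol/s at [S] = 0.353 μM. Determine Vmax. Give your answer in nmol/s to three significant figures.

From v = Vmax[S]/(Km+[S]), each point gives Vmax = v(Km+[S])/[S].
Equating: 9.46(Km+0.0369)/0.0369 = 29.0(Km+0.353)/0.353.
256.4·Km + 9.46 = 82.15·Km + 29.0, so (256.4 − 82.15)·Km = 29.0 − 9.46.
Km = 19.54/174.2 = 0.112 μM; then Vmax = 9.46(0.112+0.0369)/0.0369 = 38.2 nmol/s.

38.2 nmol/s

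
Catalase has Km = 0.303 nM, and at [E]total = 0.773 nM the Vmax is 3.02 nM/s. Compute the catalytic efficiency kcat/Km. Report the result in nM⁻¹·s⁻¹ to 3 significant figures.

12.9 nM⁻¹·s⁻¹

kcat = Vmax/[E]total = 3.02/0.773 = 3.91 s⁻¹.
kcat/Km = 3.91/0.303 = 12.9 nM⁻¹·s⁻¹.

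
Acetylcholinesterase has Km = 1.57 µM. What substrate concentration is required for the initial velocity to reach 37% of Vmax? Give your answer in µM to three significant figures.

v/Vmax = [S]/(Km+[S]) = 0.37, so [S] = Km·0.37/(1 − 0.37) = 1.57 × 0.5873.
[S] = 0.922 µM.

0.922 µM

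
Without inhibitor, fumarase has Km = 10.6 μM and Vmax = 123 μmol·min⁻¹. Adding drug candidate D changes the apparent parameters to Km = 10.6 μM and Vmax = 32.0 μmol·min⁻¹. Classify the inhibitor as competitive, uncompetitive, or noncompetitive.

noncompetitive

Vmax decreases (123 → 32.0 μmol·min⁻¹) while Km is unchanged — pure noncompetitive inhibition.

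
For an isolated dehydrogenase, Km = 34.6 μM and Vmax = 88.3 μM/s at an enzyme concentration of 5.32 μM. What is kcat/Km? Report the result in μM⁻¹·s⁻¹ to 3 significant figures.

0.480 μM⁻¹·s⁻¹

kcat = Vmax/[E]total = 88.3/5.32 = 16.6 s⁻¹.
kcat/Km = 16.6/34.6 = 0.480 μM⁻¹·s⁻¹.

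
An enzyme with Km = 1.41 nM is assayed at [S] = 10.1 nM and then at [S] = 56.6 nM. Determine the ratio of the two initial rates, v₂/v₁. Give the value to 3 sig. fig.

The fractional saturations are [S]/(Km+[S]) = 10.1/11.51 = 0.8775 and 56.6/58.01 = 0.9757.
v₂/v₁ is just their ratio: 0.9757/0.8775 = 1.11.

1.11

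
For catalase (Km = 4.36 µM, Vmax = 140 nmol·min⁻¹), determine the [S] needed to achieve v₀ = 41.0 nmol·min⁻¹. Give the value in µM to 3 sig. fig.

The required fractional saturation is v/Vmax = 41.0/140 = 0.2929.
Then [S]/(Km+[S]) = 0.2929 ⇒ [S] = 4.36 × 0.2929/(1 − 0.2929) = 1.81 µM.

1.81 µM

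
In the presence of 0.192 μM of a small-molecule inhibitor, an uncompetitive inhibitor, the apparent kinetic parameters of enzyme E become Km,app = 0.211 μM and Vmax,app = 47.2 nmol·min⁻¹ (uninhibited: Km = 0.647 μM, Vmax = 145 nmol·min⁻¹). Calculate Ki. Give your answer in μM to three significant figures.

Uncompetitive: Vmax,app = Vmax/α (and Km,app = Km/α) with α = 1 + [I]/Ki.
α = Vmax/Vmax,app = 145/47.2 = 3.072.
Since α = 1 + [I]/Ki, [I]/Ki = 3.072 − 1 = 2.072 and Ki = 0.192/2.072 = 0.0927 μM.

0.0927 μM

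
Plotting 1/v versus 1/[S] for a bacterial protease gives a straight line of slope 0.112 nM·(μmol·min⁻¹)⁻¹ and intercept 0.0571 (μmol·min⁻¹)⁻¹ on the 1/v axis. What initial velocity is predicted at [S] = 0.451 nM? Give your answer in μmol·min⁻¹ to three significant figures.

3.27 μmol·min⁻¹

The y-intercept is 1/Vmax, so Vmax = 1/0.0571 = 17.5 μmol·min⁻¹.
The slope is Km/Vmax, so Km = 0.112 × 17.5 = 1.96 nM.
Then v = 17.5 × 0.451/(1.96 + 0.451) = 3.27 μmol·min⁻¹.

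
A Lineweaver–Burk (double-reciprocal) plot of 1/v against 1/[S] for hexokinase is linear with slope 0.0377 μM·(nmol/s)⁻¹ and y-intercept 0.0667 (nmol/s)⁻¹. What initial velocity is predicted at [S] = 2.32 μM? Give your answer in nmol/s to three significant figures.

12.1 nmol/s

The y-intercept is 1/Vmax, so Vmax = 1/0.0667 = 15.0 nmol/s.
The slope is Km/Vmax, so Km = 0.0377 × 15.0 = 0.565 μM.
Then v = 15.0 × 2.32/(0.565 + 2.32) = 12.1 nmol/s.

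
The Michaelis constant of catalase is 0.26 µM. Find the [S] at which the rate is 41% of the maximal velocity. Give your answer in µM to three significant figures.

0.181 µM

v/Vmax = [S]/(Km+[S]) = 0.41, so [S] = Km·0.41/(1 − 0.41) = 0.26 × 0.6949.
[S] = 0.181 µM.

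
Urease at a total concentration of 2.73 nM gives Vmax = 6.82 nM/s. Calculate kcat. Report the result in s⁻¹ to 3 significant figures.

kcat = Vmax/[E]total = 6.82 nM/s / 2.73 nM = 2.50 s⁻¹.

2.50 s⁻¹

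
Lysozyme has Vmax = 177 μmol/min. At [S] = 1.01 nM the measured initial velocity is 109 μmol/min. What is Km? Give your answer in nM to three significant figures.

v/Vmax = 109/177 = 0.6158 = [S]/(Km+[S]).
So Km + [S] = [S]/0.6158 = 1.640 nM, giving Km = 1.640 − 1.01 = 0.630 nM.

0.630 nM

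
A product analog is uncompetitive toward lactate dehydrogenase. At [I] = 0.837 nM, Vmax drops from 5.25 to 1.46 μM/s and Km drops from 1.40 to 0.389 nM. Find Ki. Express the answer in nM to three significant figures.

0.322 nM

Uncompetitive: Vmax,app = Vmax/α (and Km,app = Km/α) with α = 1 + [I]/Ki.
α = Vmax/Vmax,app = 5.25/1.46 = 3.596.
Since α = 1 + [I]/Ki, [I]/Ki = 3.596 − 1 = 2.596 and Ki = 0.837/2.596 = 0.322 nM.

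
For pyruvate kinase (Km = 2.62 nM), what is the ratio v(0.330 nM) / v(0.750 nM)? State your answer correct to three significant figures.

0.503

Since Vmax cancels, v₂/v₁ = [S]₂(Km+[S]₁) / [S]₁(Km+[S]₂).
= 0.330×(2.62+0.750) / (0.750×(2.62+0.330)) = 1.112/2.213 = 0.503.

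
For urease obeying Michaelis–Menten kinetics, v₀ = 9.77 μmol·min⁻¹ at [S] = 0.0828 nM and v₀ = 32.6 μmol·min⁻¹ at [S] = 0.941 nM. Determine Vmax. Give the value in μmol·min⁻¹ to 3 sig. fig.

In reciprocal form, 1/v = (Km/Vmax)·(1/[S]) + 1/Vmax. The two points give (1/[S], 1/v) = (12.08, 0.1024) and (1.063, 0.03067).
Slope = (0.1024 − 0.03067)/(12.08 − 1.063) = 0.006508; intercept = 0.1024 − 0.006508×12.08 = 0.02376.
Vmax = 1/intercept = 42.1 μmol·min⁻¹; Km = slope × Vmax = 0.006508 × 42.1 = 0.274 nM.

42.1 μmol·min⁻¹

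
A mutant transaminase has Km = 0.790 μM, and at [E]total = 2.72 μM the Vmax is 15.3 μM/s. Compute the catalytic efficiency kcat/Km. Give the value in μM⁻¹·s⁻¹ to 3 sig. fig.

kcat = Vmax/[E]total = 15.3/2.72 = 5.62 s⁻¹.
kcat/Km = 5.62/0.790 = 7.12 μM⁻¹·s⁻¹.

7.12 μM⁻¹·s⁻¹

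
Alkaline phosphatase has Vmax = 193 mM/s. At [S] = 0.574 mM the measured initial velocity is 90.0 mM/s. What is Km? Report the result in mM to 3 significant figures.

0.657 mM

From v = Vmax[S]/(Km+[S]), Km = [S](Vmax − v)/v.
Km = 0.574 × (193 − 90.0) / 90.0 = 59.12/90.0 = 0.657 mM.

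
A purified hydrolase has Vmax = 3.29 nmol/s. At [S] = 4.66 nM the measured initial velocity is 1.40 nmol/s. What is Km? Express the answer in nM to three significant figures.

v/Vmax = 1.40/3.29 = 0.4255 = [S]/(Km+[S]).
So Km + [S] = [S]/0.4255 = 10.95 nM, giving Km = 10.95 − 4.66 = 6.29 nM.

6.29 nM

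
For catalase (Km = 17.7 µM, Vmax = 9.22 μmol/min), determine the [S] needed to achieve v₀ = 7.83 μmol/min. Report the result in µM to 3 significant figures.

99.7 µM

The required fractional saturation is v/Vmax = 7.83/9.22 = 0.8492.
Then [S]/(Km+[S]) = 0.8492 ⇒ [S] = 17.7 × 0.8492/(1 − 0.8492) = 99.7 µM.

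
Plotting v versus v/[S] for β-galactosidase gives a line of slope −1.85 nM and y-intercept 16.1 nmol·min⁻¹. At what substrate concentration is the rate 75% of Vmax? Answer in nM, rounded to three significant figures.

The Eadie–Hofstee slope gives Km = 1.85 nM (slope = −Km).
v/Vmax = [S]/(Km+[S]) = 0.75 ⇒ [S] = Km·0.75/(1−0.75) = 1.85 × 3.000 = 5.55 nM.

5.55 nM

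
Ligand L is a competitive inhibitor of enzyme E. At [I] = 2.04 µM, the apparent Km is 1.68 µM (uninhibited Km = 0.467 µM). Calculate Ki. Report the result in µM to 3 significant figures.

Competitive: Km,app = α·Km with α = 1 + [I]/Ki.
α = Km,app/Km = 1.68/0.467 = 3.597.
Ki = [I]/(α − 1) = 2.04/2.597 = 0.785 µM.

0.785 µM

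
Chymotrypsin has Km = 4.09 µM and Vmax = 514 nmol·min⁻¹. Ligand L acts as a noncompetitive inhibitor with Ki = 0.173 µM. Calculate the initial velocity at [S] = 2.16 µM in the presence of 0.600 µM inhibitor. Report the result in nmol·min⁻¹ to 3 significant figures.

α = 1 + [I]/Ki = 1 + 0.600/0.173 = 4.468.
For a noncompetitive inhibitor, Vmax is reduced to Vmax/α while Km is unchanged: Km,app = 4.09 µM, Vmax,app = 115 nmol·min⁻¹.
v = Vmax,app·[S]/(Km,app + [S]) = 115 × 2.16/(4.09 + 2.16) = 39.8 nmol·min⁻¹.

39.8 nmol·min⁻¹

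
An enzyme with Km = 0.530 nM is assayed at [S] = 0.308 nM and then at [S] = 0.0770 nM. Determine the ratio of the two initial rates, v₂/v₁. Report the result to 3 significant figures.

Since Vmax cancels, v₂/v₁ = [S]₂(Km+[S]₁) / [S]₁(Km+[S]₂).
= 0.0770×(0.530+0.308) / (0.308×(0.530+0.0770)) = 0.06453/0.1870 = 0.345.

0.345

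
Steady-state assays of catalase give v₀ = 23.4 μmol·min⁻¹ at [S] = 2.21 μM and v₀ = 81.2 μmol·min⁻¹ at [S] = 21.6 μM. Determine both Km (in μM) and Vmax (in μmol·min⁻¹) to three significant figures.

Km = 8.46 μM; Vmax = 113 μmol·min⁻¹

From v = Vmax[S]/(Km+[S]), each point gives Vmax = v(Km+[S])/[S].
Equating: 23.4(Km+2.21)/2.21 = 81.2(Km+21.6)/21.6.
10.59·Km + 23.4 = 3.759·Km + 81.2, so (10.59 − 3.759)·Km = 81.2 − 23.4.
Km = 57.80/6.829 = 8.46 μM; then Vmax = 23.4(8.46+2.21)/2.21 = 113 μmol·min⁻¹.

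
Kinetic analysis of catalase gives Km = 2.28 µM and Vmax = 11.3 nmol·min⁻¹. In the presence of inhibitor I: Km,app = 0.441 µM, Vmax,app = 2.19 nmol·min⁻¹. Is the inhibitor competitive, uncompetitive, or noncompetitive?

uncompetitive

Both Km and Vmax decrease by the same factor (~5.17-fold) — characteristic of uncompetitive inhibition.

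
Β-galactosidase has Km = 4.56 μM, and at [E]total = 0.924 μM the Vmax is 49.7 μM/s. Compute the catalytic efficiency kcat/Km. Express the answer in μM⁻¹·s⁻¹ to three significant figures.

11.8 μM⁻¹·s⁻¹

kcat = Vmax/[E]total = 49.7/0.924 = 53.8 s⁻¹.
kcat/Km = 53.8/4.56 = 11.8 μM⁻¹·s⁻¹.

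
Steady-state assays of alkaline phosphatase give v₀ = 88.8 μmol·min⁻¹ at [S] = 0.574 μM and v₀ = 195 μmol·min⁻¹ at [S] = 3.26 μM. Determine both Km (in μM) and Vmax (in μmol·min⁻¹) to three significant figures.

Km = 1.12 μM; Vmax = 262 μmol·min⁻¹

In reciprocal form, 1/v = (Km/Vmax)·(1/[S]) + 1/Vmax. The two points give (1/[S], 1/v) = (1.742, 0.01126) and (0.3067, 0.005128).
Slope = (0.01126 − 0.005128)/(1.742 − 0.3067) = 0.004273; intercept = 0.01126 − 0.004273×1.742 = 0.003818.
Vmax = 1/intercept = 262 μmol·min⁻¹; Km = slope × Vmax = 0.004273 × 262 = 1.12 μM.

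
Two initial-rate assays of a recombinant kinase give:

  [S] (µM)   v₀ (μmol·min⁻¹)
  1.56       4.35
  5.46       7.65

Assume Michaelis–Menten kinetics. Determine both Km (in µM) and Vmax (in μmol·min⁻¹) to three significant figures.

In reciprocal form, 1/v = (Km/Vmax)·(1/[S]) + 1/Vmax. The two points give (1/[S], 1/v) = (0.6410, 0.2299) and (0.1832, 0.1307).
Slope = (0.2299 − 0.1307)/(0.6410 − 0.1832) = 0.2166; intercept = 0.2299 − 0.2166×0.6410 = 0.09105.
Vmax = 1/intercept = 11.0 μmol·min⁻¹; Km = slope × Vmax = 0.2166 × 11.0 = 2.38 µM.

Km = 2.38 µM; Vmax = 11.0 μmol·min⁻¹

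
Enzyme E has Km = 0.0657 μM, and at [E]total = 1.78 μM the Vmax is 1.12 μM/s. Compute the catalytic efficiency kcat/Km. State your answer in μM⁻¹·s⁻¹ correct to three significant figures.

9.58 μM⁻¹·s⁻¹

kcat = Vmax/[E]total = 1.12/1.78 = 0.629 s⁻¹.
kcat/Km = 0.629/0.0657 = 9.58 μM⁻¹·s⁻¹.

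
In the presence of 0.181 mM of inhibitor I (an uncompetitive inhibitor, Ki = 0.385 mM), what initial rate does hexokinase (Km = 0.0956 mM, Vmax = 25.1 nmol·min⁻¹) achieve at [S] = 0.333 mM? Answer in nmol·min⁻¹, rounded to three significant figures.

14.3 nmol·min⁻¹

With α = 1 + [I]/Ki = 1 + 0.181/0.385 = 1.470, the uncompetitive rate law is v = (Vmax/α)·[S] / (Km/α + [S]).
v = (25.1/1.470)×0.333 / (0.0956/1.470 + 0.333) = 5.685/0.3980 = 14.3 nmol·min⁻¹.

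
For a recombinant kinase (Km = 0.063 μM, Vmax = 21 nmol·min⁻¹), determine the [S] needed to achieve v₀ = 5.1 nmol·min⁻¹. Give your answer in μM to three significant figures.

0.0202 μM

Rearranging v = Vmax[S]/(Km+[S]) gives [S] = Km·v/(Vmax − v).
[S] = 0.063 × 5.1 / (21 − 5.1) = 0.3213/15.90 = 0.0202 μM.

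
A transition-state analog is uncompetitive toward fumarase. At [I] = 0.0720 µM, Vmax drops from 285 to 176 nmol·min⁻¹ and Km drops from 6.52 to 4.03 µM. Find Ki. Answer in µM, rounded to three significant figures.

Uncompetitive: Vmax,app = Vmax/α (and Km,app = Km/α) with α = 1 + [I]/Ki.
α = Vmax/Vmax,app = 285/176 = 1.619.
Since α = 1 + [I]/Ki, [I]/Ki = 1.619 − 1 = 0.6193 and Ki = 0.0720/0.6193 = 0.116 µM.

0.116 µM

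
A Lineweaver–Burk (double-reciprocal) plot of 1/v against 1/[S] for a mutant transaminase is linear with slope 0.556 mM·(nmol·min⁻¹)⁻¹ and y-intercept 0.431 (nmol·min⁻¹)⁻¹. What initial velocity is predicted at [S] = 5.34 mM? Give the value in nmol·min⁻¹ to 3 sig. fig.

1.87 nmol·min⁻¹

The y-intercept is 1/Vmax, so Vmax = 1/0.431 = 2.32 nmol·min⁻¹.
The slope is Km/Vmax, so Km = 0.556 × 2.32 = 1.29 mM.
Then v = 2.32 × 5.34/(1.29 + 5.34) = 1.87 nmol·min⁻¹.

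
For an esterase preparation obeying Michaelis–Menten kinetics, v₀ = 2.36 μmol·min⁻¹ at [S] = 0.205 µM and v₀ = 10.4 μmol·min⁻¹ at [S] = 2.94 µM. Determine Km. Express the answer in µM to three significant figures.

1.01 µM

From v = Vmax[S]/(Km+[S]), each point gives Vmax = v(Km+[S])/[S].
Equating: 2.36(Km+0.205)/0.205 = 10.4(Km+2.94)/2.94.
11.51·Km + 2.36 = 3.537·Km + 10.4, so (11.51 − 3.537)·Km = 10.4 − 2.36.
Km = 8.040/7.975 = 1.01 µM; then Vmax = 2.36(1.01+0.205)/0.205 = 14.0 μmol·min⁻¹.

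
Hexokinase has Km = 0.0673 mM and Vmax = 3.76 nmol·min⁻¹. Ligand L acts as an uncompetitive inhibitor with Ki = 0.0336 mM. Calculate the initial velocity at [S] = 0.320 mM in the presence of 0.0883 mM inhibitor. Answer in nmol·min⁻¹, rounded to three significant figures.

α = 1 + [I]/Ki = 1 + 0.0883/0.0336 = 3.628.
For an uncompetitive inhibitor, both parameters are divided by α, giving Vmax/α and Km/α: Km,app = 0.0186 mM, Vmax,app = 1.04 nmol·min⁻¹.
v = Vmax,app·[S]/(Km,app + [S]) = 1.04 × 0.320/(0.0186 + 0.320) = 0.980 nmol·min⁻¹.

0.980 nmol·min⁻¹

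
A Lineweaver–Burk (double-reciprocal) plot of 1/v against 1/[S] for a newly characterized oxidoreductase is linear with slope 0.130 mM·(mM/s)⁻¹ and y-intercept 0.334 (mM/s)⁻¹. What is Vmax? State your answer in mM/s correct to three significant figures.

The y-intercept of a Lineweaver–Burk plot equals 1/Vmax, so Vmax = 1/0.334 = 2.99 mM/s.

2.99 mM/s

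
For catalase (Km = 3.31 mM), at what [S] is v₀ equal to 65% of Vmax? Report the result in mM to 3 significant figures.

v/Vmax = [S]/(Km+[S]) = 0.65, so [S] = Km·0.65/(1 − 0.65) = 3.31 × 1.857.
[S] = 6.15 mM.

6.15 mM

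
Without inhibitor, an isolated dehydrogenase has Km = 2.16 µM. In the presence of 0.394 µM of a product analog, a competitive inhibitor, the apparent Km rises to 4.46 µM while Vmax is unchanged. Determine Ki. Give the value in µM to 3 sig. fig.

0.370 µM

Competitive: Km,app = α·Km with α = 1 + [I]/Ki.
α = Km,app/Km = 4.46/2.16 = 2.065.
Ki = [I]/(α − 1) = 0.394/1.065 = 0.370 µM.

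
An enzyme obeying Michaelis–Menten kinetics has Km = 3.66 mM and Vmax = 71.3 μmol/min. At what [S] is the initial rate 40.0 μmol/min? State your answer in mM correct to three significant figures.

Rearranging v = Vmax[S]/(Km+[S]) gives [S] = Km·v/(Vmax − v).
[S] = 3.66 × 40.0 / (71.3 − 40.0) = 146.4/31.30 = 4.68 mM.

4.68 mM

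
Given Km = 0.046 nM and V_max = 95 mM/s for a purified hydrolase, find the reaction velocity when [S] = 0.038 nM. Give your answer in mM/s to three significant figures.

43.0 mM/s

[S]/(Km+[S]) = 0.038/0.08400 = 0.4524, the fractional saturation.
v = 0.4524 × Vmax = 0.4524 × 95 = 43.0 mM/s.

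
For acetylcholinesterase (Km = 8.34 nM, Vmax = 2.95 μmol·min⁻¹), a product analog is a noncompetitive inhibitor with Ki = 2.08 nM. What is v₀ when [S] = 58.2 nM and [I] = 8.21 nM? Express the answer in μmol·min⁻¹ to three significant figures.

0.522 μmol·min⁻¹

With α = 1 + [I]/Ki = 1 + 8.21/2.08 = 4.947, the noncompetitive rate law is v = (Vmax/α)·[S] / (Km + [S]).
v = (2.95/4.947)×58.2 / (8.34 + 58.2) = 34.71/66.54 = 0.522 μmol·min⁻¹.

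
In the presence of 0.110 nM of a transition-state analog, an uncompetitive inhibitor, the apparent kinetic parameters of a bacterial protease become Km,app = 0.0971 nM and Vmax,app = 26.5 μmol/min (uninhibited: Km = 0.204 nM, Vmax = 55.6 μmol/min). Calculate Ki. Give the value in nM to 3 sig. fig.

Uncompetitive: Vmax,app = Vmax/α (and Km,app = Km/α) with α = 1 + [I]/Ki.
α = Vmax/Vmax,app = 55.6/26.5 = 2.098.
Since α = 1 + [I]/Ki, [I]/Ki = 2.098 − 1 = 1.098 and Ki = 0.110/1.098 = 0.100 nM.

0.100 nM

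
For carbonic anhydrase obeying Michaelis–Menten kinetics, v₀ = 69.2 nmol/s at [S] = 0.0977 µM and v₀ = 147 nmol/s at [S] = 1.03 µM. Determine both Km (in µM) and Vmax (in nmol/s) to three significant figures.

Km = 0.138 µM; Vmax = 167 nmol/s

From v = Vmax[S]/(Km+[S]), each point gives Vmax = v(Km+[S])/[S].
Equating: 69.2(Km+0.0977)/0.0977 = 147(Km+1.03)/1.03.
708.3·Km + 69.2 = 142.7·Km + 147, so (708.3 − 142.7)·Km = 147 − 69.2.
Km = 77.80/565.6 = 0.138 µM; then Vmax = 69.2(0.138+0.0977)/0.0977 = 167 nmol/s.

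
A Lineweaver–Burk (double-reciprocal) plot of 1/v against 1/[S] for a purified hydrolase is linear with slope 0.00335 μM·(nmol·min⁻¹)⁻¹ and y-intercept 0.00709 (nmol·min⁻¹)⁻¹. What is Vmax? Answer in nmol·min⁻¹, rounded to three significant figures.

141 nmol·min⁻¹

The y-intercept of a Lineweaver–Burk plot equals 1/Vmax, so Vmax = 1/0.00709 = 141 nmol·min⁻¹.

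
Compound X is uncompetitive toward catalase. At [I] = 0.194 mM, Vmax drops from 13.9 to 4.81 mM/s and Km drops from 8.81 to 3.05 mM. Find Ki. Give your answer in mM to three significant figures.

0.103 mM

Uncompetitive: Vmax,app = Vmax/α (and Km,app = Km/α) with α = 1 + [I]/Ki.
α = Vmax/Vmax,app = 13.9/4.81 = 2.890.
Ki = [I]/(α − 1) = 0.194/1.890 = 0.103 mM.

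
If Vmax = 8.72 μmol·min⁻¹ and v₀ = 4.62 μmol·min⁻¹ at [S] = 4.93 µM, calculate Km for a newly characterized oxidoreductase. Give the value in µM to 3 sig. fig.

4.38 µM

From v = Vmax[S]/(Km+[S]), Km = [S](Vmax − v)/v.
Km = 4.93 × (8.72 − 4.62) / 4.62 = 20.21/4.62 = 4.38 µM.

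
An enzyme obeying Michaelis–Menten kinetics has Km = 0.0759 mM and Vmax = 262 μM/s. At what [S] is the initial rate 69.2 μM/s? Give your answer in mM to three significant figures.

Rearranging v = Vmax[S]/(Km+[S]) gives [S] = Km·v/(Vmax − v).
[S] = 0.0759 × 69.2 / (262 − 69.2) = 5.252/192.8 = 0.0272 mM.

0.0272 mM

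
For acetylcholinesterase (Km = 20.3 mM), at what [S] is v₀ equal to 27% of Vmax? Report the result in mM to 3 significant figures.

v/Vmax = [S]/(Km+[S]) = 0.27, so [S] = Km·0.27/(1 − 0.27) = 20.3 × 0.3699.
[S] = 7.51 mM.

7.51 mM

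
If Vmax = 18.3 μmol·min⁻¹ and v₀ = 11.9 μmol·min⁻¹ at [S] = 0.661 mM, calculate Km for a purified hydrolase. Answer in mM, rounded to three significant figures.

v/Vmax = 11.9/18.3 = 0.6503 = [S]/(Km+[S]).
So Km + [S] = [S]/0.6503 = 1.016 mM, giving Km = 1.016 − 0.661 = 0.355 mM.

0.355 mM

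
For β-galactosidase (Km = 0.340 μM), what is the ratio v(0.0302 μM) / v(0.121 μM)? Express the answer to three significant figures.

The fractional saturations are [S]/(Km+[S]) = 0.121/0.4610 = 0.2625 and 0.0302/0.3702 = 0.08158.
v₂/v₁ is just their ratio: 0.08158/0.2625 = 0.311.

0.311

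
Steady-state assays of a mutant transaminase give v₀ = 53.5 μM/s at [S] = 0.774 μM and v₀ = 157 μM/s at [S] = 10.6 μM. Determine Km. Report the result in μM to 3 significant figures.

From v = Vmax[S]/(Km+[S]), each point gives Vmax = v(Km+[S])/[S].
Equating: 53.5(Km+0.774)/0.774 = 157(Km+10.6)/10.6.
69.12·Km + 53.5 = 14.81·Km + 157, so (69.12 − 14.81)·Km = 157 − 53.5.
Km = 103.5/54.31 = 1.91 μM; then Vmax = 53.5(1.91+0.774)/0.774 = 185 μM/s.

1.91 μM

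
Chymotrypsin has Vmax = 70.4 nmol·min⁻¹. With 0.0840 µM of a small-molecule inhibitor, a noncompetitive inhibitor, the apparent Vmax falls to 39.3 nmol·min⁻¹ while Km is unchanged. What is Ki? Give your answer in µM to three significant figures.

0.106 µM

Noncompetitive: Vmax,app = Vmax/α with α = 1 + [I]/Ki.
α = Vmax/Vmax,app = 70.4/39.3 = 1.791.
Ki = [I]/(α − 1) = 0.0840/0.7913 = 0.106 µM.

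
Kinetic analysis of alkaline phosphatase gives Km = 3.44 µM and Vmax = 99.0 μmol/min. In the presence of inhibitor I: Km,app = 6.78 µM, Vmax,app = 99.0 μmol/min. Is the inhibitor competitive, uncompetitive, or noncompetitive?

competitive

Km increases (3.44 → 6.78 µM) while Vmax is unchanged — the hallmark of competitive inhibition.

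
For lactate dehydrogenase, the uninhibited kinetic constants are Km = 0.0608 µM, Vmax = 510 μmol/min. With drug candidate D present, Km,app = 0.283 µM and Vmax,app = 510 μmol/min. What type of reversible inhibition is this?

Km increases (0.0608 → 0.283 µM) while Vmax is unchanged — the hallmark of competitive inhibition.

competitive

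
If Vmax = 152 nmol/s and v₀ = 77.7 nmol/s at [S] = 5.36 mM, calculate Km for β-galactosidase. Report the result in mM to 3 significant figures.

From v = Vmax[S]/(Km+[S]), Km = [S](Vmax − v)/v.
Km = 5.36 × (152 − 77.7) / 77.7 = 398.2/77.7 = 5.13 mM.

5.13 mM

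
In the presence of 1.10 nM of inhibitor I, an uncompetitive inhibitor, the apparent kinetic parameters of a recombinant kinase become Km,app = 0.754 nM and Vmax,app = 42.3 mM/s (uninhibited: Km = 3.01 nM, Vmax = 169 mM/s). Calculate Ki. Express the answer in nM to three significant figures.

0.367 nM

Uncompetitive: Vmax,app = Vmax/α (and Km,app = Km/α) with α = 1 + [I]/Ki.
α = Vmax/Vmax,app = 169/42.3 = 3.995.
Since α = 1 + [I]/Ki, [I]/Ki = 3.995 − 1 = 2.995 and Ki = 1.10/2.995 = 0.367 nM.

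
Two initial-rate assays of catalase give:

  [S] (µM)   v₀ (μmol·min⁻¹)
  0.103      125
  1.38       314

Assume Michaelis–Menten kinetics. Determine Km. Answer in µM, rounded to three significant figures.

0.192 µM

In reciprocal form, 1/v = (Km/Vmax)·(1/[S]) + 1/Vmax. The two points give (1/[S], 1/v) = (9.709, 0.008000) and (0.7246, 0.003185).
Slope = (0.008000 − 0.003185)/(9.709 − 0.7246) = 0.0005360; intercept = 0.008000 − 0.0005360×9.709 = 0.002796.
Vmax = 1/intercept = 358 μmol·min⁻¹; Km = slope × Vmax = 0.0005360 × 358 = 0.192 µM.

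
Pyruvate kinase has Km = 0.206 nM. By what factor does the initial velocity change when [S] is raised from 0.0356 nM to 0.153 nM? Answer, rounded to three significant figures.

2.89

The fractional saturations are [S]/(Km+[S]) = 0.0356/0.2416 = 0.1474 and 0.153/0.3590 = 0.4262.
v₂/v₁ is just their ratio: 0.4262/0.1474 = 2.89.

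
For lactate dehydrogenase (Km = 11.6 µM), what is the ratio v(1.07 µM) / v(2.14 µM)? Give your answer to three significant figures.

0.542

Since Vmax cancels, v₂/v₁ = [S]₂(Km+[S]₁) / [S]₁(Km+[S]₂).
= 1.07×(11.6+2.14) / (2.14×(11.6+1.07)) = 14.70/27.11 = 0.542.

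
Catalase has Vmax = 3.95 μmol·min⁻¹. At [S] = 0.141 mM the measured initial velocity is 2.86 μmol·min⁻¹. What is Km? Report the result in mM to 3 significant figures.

From v = Vmax[S]/(Km+[S]), Km = [S](Vmax − v)/v.
Km = 0.141 × (3.95 − 2.86) / 2.86 = 0.1537/2.86 = 0.0537 mM.

0.0537 mM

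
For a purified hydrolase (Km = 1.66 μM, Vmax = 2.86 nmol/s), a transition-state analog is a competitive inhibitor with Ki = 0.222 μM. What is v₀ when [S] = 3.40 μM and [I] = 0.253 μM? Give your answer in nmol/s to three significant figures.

1.40 nmol/s

α = 1 + [I]/Ki = 1 + 0.253/0.222 = 2.140.
For a competitive inhibitor, Vmax is unchanged and the apparent Km becomes α·Km: Km,app = 3.55 μM, Vmax,app = 2.86 nmol/s.
v = Vmax,app·[S]/(Km,app + [S]) = 2.86 × 3.40/(3.55 + 3.40) = 1.40 nmol/s.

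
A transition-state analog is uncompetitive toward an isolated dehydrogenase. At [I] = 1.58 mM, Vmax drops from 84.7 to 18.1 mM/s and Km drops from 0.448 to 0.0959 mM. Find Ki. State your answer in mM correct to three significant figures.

0.429 mM

Uncompetitive: Vmax,app = Vmax/α (and Km,app = Km/α) with α = 1 + [I]/Ki.
α = Vmax/Vmax,app = 84.7/18.1 = 4.680.
Ki = [I]/(α − 1) = 1.58/3.680 = 0.429 mM.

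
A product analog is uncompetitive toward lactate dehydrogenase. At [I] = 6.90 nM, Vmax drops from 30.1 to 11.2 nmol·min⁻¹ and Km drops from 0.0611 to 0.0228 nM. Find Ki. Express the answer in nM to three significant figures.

4.09 nM

Uncompetitive: Vmax,app = Vmax/α (and Km,app = Km/α) with α = 1 + [I]/Ki.
α = Vmax/Vmax,app = 30.1/11.2 = 2.688.
Since α = 1 + [I]/Ki, [I]/Ki = 2.688 − 1 = 1.688 and Ki = 6.90/1.688 = 4.09 nM.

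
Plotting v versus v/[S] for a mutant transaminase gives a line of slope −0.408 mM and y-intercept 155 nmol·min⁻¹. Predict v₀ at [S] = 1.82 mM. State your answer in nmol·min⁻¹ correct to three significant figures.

In the Eadie–Hofstee form v = Vmax − Km·(v/[S]), the slope is −Km and the intercept is Vmax, so Km = 0.408 mM and Vmax = 155 nmol·min⁻¹.
v = 155 × 1.82/(0.408 + 1.82) = 127 nmol·min⁻¹.

127 nmol·min⁻¹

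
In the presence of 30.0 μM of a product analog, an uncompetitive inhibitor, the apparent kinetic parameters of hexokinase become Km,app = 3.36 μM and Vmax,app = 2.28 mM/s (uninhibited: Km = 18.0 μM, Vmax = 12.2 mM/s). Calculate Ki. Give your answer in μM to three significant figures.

6.90 μM

Uncompetitive: Vmax,app = Vmax/α (and Km,app = Km/α) with α = 1 + [I]/Ki.
α = Vmax/Vmax,app = 12.2/2.28 = 5.351.
Ki = [I]/(α − 1) = 30.0/4.351 = 6.90 μM.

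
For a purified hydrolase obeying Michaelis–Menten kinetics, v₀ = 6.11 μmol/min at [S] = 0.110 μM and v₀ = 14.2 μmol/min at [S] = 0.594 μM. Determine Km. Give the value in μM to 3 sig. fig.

0.256 μM

From v = Vmax[S]/(Km+[S]), each point gives Vmax = v(Km+[S])/[S].
Equating: 6.11(Km+0.110)/0.110 = 14.2(Km+0.594)/0.594.
55.55·Km + 6.11 = 23.91·Km + 14.2, so (55.55 − 23.91)·Km = 14.2 − 6.11.
Km = 8.090/31.64 = 0.256 μM; then Vmax = 6.11(0.256+0.110)/0.110 = 20.3 μmol/min.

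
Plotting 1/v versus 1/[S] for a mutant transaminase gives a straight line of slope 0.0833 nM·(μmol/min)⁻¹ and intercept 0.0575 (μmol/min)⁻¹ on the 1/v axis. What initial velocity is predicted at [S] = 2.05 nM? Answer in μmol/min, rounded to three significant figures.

The y-intercept is 1/Vmax, so Vmax = 1/0.0575 = 17.4 μmol/min.
The slope is Km/Vmax, so Km = 0.0833 × 17.4 = 1.45 nM.
Then v = 17.4 × 2.05/(1.45 + 2.05) = 10.2 μmol/min.

10.2 μmol/min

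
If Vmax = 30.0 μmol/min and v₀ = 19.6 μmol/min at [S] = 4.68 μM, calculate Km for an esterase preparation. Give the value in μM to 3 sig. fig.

2.48 μM

v/Vmax = 19.6/30.0 = 0.6533 = [S]/(Km+[S]).
So Km + [S] = [S]/0.6533 = 7.163 μM, giving Km = 7.163 − 4.68 = 2.48 μM.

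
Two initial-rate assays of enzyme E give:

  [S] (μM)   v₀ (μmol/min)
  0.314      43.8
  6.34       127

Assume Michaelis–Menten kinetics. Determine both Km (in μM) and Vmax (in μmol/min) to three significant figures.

From v = Vmax[S]/(Km+[S]), each point gives Vmax = v(Km+[S])/[S].
Equating: 43.8(Km+0.314)/0.314 = 127(Km+6.34)/6.34.
139.5·Km + 43.8 = 20.03·Km + 127, so (139.5 − 20.03)·Km = 127 − 43.8.
Km = 83.20/119.5 = 0.696 μM; then Vmax = 43.8(0.696+0.314)/0.314 = 141 μmol/min.

Km = 0.696 μM; Vmax = 141 μmol/min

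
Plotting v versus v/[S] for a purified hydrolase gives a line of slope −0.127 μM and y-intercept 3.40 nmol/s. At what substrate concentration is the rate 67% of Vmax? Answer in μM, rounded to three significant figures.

0.258 μM

The Eadie–Hofstee slope gives Km = 0.127 μM (slope = −Km).
v/Vmax = [S]/(Km+[S]) = 0.67 ⇒ [S] = Km·0.67/(1−0.67) = 0.127 × 2.030 = 0.258 μM.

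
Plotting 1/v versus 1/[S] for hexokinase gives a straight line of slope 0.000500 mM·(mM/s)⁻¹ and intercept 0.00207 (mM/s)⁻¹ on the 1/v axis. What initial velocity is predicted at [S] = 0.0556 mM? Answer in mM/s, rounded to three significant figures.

The y-intercept is 1/Vmax, so Vmax = 1/0.00207 = 483 mM/s.
The slope is Km/Vmax, so Km = 0.000500 × 483 = 0.242 mM.
Then v = 483 × 0.0556/(0.242 + 0.0556) = 90.4 mM/s.

90.4 mM/s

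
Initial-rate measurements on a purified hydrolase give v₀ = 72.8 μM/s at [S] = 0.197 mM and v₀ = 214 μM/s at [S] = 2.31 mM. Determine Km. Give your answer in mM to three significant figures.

0.510 mM

From v = Vmax[S]/(Km+[S]), each point gives Vmax = v(Km+[S])/[S].
Equating: 72.8(Km+0.197)/0.197 = 214(Km+2.31)/2.31.
369.5·Km + 72.8 = 92.64·Km + 214, so (369.5 − 92.64)·Km = 214 − 72.8.
Km = 141.2/276.9 = 0.510 mM; then Vmax = 72.8(0.510+0.197)/0.197 = 261 μM/s.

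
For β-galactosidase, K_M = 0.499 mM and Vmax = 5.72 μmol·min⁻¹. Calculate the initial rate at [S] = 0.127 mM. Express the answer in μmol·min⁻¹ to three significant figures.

1.16 μmol·min⁻¹

[S]/(Km+[S]) = 0.127/0.6260 = 0.2029, the fractional saturation.
v = 0.2029 × Vmax = 0.2029 × 5.72 = 1.16 μmol·min⁻¹.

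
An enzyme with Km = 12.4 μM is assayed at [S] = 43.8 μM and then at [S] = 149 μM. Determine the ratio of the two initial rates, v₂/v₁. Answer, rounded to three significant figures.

The fractional saturations are [S]/(Km+[S]) = 43.8/56.20 = 0.7794 and 149/161.4 = 0.9232.
v₂/v₁ is just their ratio: 0.9232/0.7794 = 1.18.

1.18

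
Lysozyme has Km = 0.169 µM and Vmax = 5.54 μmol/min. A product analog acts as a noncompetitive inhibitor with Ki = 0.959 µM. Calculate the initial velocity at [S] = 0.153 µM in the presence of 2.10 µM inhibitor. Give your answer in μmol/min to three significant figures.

α = 1 + [I]/Ki = 1 + 2.10/0.959 = 3.190.
For a noncompetitive inhibitor, Vmax is reduced to Vmax/α while Km is unchanged: Km,app = 0.169 µM, Vmax,app = 1.74 μmol/min.
v = Vmax,app·[S]/(Km,app + [S]) = 1.74 × 0.153/(0.169 + 0.153) = 0.825 μmol/min.

0.825 μmol/min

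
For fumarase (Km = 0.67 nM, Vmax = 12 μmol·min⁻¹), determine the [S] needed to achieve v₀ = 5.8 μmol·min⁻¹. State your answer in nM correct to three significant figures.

0.627 nM

The required fractional saturation is v/Vmax = 5.8/12 = 0.4833.
Then [S]/(Km+[S]) = 0.4833 ⇒ [S] = 0.67 × 0.4833/(1 − 0.4833) = 0.627 nM.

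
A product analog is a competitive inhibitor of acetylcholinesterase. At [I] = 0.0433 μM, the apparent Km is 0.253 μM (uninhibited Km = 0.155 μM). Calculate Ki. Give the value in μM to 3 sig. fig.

0.0685 μM

Competitive: Km,app = α·Km with α = 1 + [I]/Ki.
α = Km,app/Km = 0.253/0.155 = 1.632.
Since α = 1 + [I]/Ki, [I]/Ki = 1.632 − 1 = 0.6323 and Ki = 0.0433/0.6323 = 0.0685 μM.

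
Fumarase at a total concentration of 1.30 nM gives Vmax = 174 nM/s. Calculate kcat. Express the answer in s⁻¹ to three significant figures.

kcat = Vmax/[E]total = 174 nM/s / 1.30 nM = 134 s⁻¹.

134 s⁻¹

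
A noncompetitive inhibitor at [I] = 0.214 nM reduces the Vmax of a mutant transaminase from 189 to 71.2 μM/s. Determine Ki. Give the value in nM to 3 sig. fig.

0.129 nM

Noncompetitive: Vmax,app = Vmax/α with α = 1 + [I]/Ki.
α = Vmax/Vmax,app = 189/71.2 = 2.654.
Ki = [I]/(α − 1) = 0.214/1.654 = 0.129 nM.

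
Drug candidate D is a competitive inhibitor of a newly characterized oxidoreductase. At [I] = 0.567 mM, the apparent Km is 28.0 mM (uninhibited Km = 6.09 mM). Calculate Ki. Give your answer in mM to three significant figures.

0.158 mM

Competitive: Km,app = α·Km with α = 1 + [I]/Ki.
α = Km,app/Km = 28.0/6.09 = 4.598.
Since α = 1 + [I]/Ki, [I]/Ki = 4.598 − 1 = 3.598 and Ki = 0.567/3.598 = 0.158 mM.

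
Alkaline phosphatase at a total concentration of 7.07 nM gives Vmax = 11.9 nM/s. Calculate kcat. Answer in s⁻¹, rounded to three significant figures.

kcat = Vmax/[E]total = 11.9 nM/s / 7.07 nM = 1.68 s⁻¹.

1.68 s⁻¹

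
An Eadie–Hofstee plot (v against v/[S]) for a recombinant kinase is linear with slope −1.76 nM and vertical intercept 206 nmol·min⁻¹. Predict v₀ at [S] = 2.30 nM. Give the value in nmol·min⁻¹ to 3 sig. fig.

In the Eadie–Hofstee form v = Vmax − Km·(v/[S]), the slope is −Km and the intercept is Vmax, so Km = 1.76 nM and Vmax = 206 nmol·min⁻¹.
v = 206 × 2.30/(1.76 + 2.30) = 117 nmol·min⁻¹.

117 nmol·min⁻¹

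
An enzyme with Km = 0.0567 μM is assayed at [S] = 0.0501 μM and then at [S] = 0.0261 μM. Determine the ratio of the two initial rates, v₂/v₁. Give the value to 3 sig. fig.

The fractional saturations are [S]/(Km+[S]) = 0.0501/0.1068 = 0.4691 and 0.0261/0.08280 = 0.3152.
v₂/v₁ is just their ratio: 0.3152/0.4691 = 0.672.

0.672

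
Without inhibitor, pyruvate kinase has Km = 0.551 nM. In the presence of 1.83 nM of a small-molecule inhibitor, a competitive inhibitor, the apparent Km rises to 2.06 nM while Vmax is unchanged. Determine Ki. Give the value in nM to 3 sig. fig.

Competitive: Km,app = α·Km with α = 1 + [I]/Ki.
α = Km,app/Km = 2.06/0.551 = 3.739.
Ki = [I]/(α − 1) = 1.83/2.739 = 0.668 nM.

0.668 nM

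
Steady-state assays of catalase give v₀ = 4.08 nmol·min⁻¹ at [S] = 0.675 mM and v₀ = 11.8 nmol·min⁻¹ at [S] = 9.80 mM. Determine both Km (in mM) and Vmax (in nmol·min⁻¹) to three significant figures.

Km = 1.59 mM; Vmax = 13.7 nmol·min⁻¹

In reciprocal form, 1/v = (Km/Vmax)·(1/[S]) + 1/Vmax. The two points give (1/[S], 1/v) = (1.481, 0.2451) and (0.1020, 0.08475).
Slope = (0.2451 − 0.08475)/(1.481 − 0.1020) = 0.1162; intercept = 0.2451 − 0.1162×1.481 = 0.07288.
Vmax = 1/intercept = 13.7 nmol·min⁻¹; Km = slope × Vmax = 0.1162 × 13.7 = 1.59 mM.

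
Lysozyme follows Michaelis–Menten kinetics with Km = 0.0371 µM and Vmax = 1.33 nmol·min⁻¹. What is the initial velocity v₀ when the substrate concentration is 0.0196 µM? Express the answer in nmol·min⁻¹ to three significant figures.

[S]/(Km+[S]) = 0.0196/0.05670 = 0.3457, the fractional saturation.
v = 0.3457 × Vmax = 0.3457 × 1.33 = 0.460 nmol·min⁻¹.

0.460 nmol·min⁻¹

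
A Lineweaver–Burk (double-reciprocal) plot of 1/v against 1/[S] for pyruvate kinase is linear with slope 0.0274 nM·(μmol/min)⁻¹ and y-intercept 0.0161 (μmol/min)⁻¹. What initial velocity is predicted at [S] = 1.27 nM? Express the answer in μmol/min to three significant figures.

The y-intercept is 1/Vmax, so Vmax = 1/0.0161 = 62.1 μmol/min.
The slope is Km/Vmax, so Km = 0.0274 × 62.1 = 1.70 nM.
Then v = 62.1 × 1.27/(1.70 + 1.27) = 26.5 μmol/min.

26.5 μmol/min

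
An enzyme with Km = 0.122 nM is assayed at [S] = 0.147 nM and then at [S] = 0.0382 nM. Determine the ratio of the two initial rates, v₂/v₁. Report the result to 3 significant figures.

Since Vmax cancels, v₂/v₁ = [S]₂(Km+[S]₁) / [S]₁(Km+[S]₂).
= 0.0382×(0.122+0.147) / (0.147×(0.122+0.0382)) = 0.01028/0.02355 = 0.436.

0.436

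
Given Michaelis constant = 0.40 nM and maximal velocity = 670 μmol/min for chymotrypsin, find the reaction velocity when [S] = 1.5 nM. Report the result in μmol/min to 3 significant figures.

v = Vmax·[S]/(Km + [S]) = 670 × 1.5 / (0.40 + 1.5)
  = 1005 / 1.900 = 529 μmol/min.

529 μmol/min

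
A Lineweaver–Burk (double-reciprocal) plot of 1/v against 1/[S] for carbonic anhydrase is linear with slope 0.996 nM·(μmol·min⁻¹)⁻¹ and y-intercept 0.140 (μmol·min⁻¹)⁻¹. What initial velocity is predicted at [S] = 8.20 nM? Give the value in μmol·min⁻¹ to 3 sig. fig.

The y-intercept is 1/Vmax, so Vmax = 1/0.140 = 7.14 μmol·min⁻¹.
The slope is Km/Vmax, so Km = 0.996 × 7.14 = 7.11 nM.
Then v = 7.14 × 8.20/(7.11 + 8.20) = 3.82 μmol·min⁻¹.

3.82 μmol·min⁻¹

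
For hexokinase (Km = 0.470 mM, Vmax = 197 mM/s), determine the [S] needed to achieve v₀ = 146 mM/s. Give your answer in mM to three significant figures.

Rearranging v = Vmax[S]/(Km+[S]) gives [S] = Km·v/(Vmax − v).
[S] = 0.470 × 146 / (197 − 146) = 68.62/51.00 = 1.35 mM.

1.35 mM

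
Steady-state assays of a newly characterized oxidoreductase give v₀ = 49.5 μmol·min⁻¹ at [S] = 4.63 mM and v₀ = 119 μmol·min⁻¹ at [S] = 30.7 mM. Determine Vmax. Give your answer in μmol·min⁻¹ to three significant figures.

159 μmol·min⁻¹

From v = Vmax[S]/(Km+[S]), each point gives Vmax = v(Km+[S])/[S].
Equating: 49.5(Km+4.63)/4.63 = 119(Km+30.7)/30.7.
10.69·Km + 49.5 = 3.876·Km + 119, so (10.69 − 3.876)·Km = 119 − 49.5.
Km = 69.50/6.815 = 10.2 mM; then Vmax = 49.5(10.2+4.63)/4.63 = 159 μmol·min⁻¹.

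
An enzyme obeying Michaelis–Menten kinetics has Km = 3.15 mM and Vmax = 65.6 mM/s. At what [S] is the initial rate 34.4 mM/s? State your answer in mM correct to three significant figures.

3.47 mM

Rearranging v = Vmax[S]/(Km+[S]) gives [S] = Km·v/(Vmax − v).
[S] = 3.15 × 34.4 / (65.6 − 34.4) = 108.4/31.20 = 3.47 mM.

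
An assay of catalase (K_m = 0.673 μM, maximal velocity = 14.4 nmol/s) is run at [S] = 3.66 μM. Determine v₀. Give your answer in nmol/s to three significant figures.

v = Vmax·[S]/(Km + [S]) = 14.4 × 3.66 / (0.673 + 3.66)
  = 52.70 / 4.333 = 12.2 nmol/s.

12.2 nmol/s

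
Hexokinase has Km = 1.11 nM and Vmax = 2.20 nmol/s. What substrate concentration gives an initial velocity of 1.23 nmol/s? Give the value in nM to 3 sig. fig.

Rearranging v = Vmax[S]/(Km+[S]) gives [S] = Km·v/(Vmax − v).
[S] = 1.11 × 1.23 / (2.20 − 1.23) = 1.365/0.9700 = 1.41 nM.

1.41 nM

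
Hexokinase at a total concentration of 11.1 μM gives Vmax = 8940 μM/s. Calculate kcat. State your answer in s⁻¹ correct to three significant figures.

kcat = Vmax/[E]total = 8940 μM/s / 11.1 μM = 805 s⁻¹.

805 s⁻¹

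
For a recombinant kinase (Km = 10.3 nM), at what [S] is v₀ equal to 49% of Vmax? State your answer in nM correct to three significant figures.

9.90 nM

v/Vmax = [S]/(Km+[S]) = 0.49, so [S] = Km·0.49/(1 − 0.49) = 10.3 × 0.9608.
[S] = 9.90 nM.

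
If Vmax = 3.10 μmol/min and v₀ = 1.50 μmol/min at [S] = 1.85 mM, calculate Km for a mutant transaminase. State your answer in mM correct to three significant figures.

1.97 mM

From v = Vmax[S]/(Km+[S]), Km = [S](Vmax − v)/v.
Km = 1.85 × (3.10 − 1.50) / 1.50 = 2.960/1.50 = 1.97 mM.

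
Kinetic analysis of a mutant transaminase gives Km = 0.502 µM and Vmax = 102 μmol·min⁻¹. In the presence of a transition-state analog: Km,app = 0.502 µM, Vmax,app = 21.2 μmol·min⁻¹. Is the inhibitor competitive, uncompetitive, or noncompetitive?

noncompetitive

Vmax decreases (102 → 21.2 μmol·min⁻¹) while Km is unchanged — pure noncompetitive inhibition.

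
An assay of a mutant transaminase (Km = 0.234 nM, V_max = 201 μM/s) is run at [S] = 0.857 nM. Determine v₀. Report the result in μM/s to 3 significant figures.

158 μM/s

[S]/(Km+[S]) = 0.857/1.091 = 0.7855, the fractional saturation.
v = 0.7855 × Vmax = 0.7855 × 201 = 158 μM/s.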